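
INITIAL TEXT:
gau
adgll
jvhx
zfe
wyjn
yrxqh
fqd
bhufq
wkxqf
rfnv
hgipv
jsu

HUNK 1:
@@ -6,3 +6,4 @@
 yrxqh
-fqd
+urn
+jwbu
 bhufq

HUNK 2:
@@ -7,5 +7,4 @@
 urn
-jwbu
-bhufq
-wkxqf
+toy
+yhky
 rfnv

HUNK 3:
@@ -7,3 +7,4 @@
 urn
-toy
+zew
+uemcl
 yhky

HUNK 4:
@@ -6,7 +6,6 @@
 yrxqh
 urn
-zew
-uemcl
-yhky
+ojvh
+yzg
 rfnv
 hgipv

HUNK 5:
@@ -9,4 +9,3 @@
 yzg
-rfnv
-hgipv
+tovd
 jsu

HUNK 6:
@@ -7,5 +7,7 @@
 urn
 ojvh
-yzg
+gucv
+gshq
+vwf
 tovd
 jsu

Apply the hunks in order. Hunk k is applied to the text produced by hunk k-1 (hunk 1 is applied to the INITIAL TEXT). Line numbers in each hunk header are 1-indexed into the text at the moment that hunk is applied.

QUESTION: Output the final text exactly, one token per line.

Hunk 1: at line 6 remove [fqd] add [urn,jwbu] -> 13 lines: gau adgll jvhx zfe wyjn yrxqh urn jwbu bhufq wkxqf rfnv hgipv jsu
Hunk 2: at line 7 remove [jwbu,bhufq,wkxqf] add [toy,yhky] -> 12 lines: gau adgll jvhx zfe wyjn yrxqh urn toy yhky rfnv hgipv jsu
Hunk 3: at line 7 remove [toy] add [zew,uemcl] -> 13 lines: gau adgll jvhx zfe wyjn yrxqh urn zew uemcl yhky rfnv hgipv jsu
Hunk 4: at line 6 remove [zew,uemcl,yhky] add [ojvh,yzg] -> 12 lines: gau adgll jvhx zfe wyjn yrxqh urn ojvh yzg rfnv hgipv jsu
Hunk 5: at line 9 remove [rfnv,hgipv] add [tovd] -> 11 lines: gau adgll jvhx zfe wyjn yrxqh urn ojvh yzg tovd jsu
Hunk 6: at line 7 remove [yzg] add [gucv,gshq,vwf] -> 13 lines: gau adgll jvhx zfe wyjn yrxqh urn ojvh gucv gshq vwf tovd jsu

Answer: gau
adgll
jvhx
zfe
wyjn
yrxqh
urn
ojvh
gucv
gshq
vwf
tovd
jsu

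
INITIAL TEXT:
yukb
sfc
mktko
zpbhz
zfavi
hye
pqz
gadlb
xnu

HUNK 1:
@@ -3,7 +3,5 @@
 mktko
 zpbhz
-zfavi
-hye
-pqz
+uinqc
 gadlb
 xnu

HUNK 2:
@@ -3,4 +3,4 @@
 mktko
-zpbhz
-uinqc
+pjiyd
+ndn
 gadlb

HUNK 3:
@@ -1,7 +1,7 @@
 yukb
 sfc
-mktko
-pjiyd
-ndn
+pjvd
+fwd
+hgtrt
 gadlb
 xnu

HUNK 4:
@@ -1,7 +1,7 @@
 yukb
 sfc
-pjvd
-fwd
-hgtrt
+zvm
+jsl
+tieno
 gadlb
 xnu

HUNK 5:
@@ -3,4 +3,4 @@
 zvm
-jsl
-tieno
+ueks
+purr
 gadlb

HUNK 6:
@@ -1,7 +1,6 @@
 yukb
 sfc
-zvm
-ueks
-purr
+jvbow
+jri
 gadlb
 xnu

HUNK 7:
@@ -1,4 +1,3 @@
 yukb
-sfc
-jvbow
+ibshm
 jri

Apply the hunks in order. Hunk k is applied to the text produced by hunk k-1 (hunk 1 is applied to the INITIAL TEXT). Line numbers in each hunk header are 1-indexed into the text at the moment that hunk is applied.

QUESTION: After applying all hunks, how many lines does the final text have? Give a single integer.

Answer: 5

Derivation:
Hunk 1: at line 3 remove [zfavi,hye,pqz] add [uinqc] -> 7 lines: yukb sfc mktko zpbhz uinqc gadlb xnu
Hunk 2: at line 3 remove [zpbhz,uinqc] add [pjiyd,ndn] -> 7 lines: yukb sfc mktko pjiyd ndn gadlb xnu
Hunk 3: at line 1 remove [mktko,pjiyd,ndn] add [pjvd,fwd,hgtrt] -> 7 lines: yukb sfc pjvd fwd hgtrt gadlb xnu
Hunk 4: at line 1 remove [pjvd,fwd,hgtrt] add [zvm,jsl,tieno] -> 7 lines: yukb sfc zvm jsl tieno gadlb xnu
Hunk 5: at line 3 remove [jsl,tieno] add [ueks,purr] -> 7 lines: yukb sfc zvm ueks purr gadlb xnu
Hunk 6: at line 1 remove [zvm,ueks,purr] add [jvbow,jri] -> 6 lines: yukb sfc jvbow jri gadlb xnu
Hunk 7: at line 1 remove [sfc,jvbow] add [ibshm] -> 5 lines: yukb ibshm jri gadlb xnu
Final line count: 5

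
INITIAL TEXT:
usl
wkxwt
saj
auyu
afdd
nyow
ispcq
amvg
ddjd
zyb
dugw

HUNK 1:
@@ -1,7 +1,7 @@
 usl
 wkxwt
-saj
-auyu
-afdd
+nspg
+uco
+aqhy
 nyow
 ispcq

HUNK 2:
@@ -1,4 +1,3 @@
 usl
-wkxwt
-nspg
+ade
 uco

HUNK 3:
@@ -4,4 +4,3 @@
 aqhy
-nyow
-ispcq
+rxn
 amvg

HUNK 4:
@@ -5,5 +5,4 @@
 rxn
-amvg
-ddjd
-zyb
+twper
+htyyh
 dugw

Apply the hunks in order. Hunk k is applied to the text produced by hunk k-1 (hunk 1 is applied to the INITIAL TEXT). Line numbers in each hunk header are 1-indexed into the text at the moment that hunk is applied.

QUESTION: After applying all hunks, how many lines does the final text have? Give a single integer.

Hunk 1: at line 1 remove [saj,auyu,afdd] add [nspg,uco,aqhy] -> 11 lines: usl wkxwt nspg uco aqhy nyow ispcq amvg ddjd zyb dugw
Hunk 2: at line 1 remove [wkxwt,nspg] add [ade] -> 10 lines: usl ade uco aqhy nyow ispcq amvg ddjd zyb dugw
Hunk 3: at line 4 remove [nyow,ispcq] add [rxn] -> 9 lines: usl ade uco aqhy rxn amvg ddjd zyb dugw
Hunk 4: at line 5 remove [amvg,ddjd,zyb] add [twper,htyyh] -> 8 lines: usl ade uco aqhy rxn twper htyyh dugw
Final line count: 8

Answer: 8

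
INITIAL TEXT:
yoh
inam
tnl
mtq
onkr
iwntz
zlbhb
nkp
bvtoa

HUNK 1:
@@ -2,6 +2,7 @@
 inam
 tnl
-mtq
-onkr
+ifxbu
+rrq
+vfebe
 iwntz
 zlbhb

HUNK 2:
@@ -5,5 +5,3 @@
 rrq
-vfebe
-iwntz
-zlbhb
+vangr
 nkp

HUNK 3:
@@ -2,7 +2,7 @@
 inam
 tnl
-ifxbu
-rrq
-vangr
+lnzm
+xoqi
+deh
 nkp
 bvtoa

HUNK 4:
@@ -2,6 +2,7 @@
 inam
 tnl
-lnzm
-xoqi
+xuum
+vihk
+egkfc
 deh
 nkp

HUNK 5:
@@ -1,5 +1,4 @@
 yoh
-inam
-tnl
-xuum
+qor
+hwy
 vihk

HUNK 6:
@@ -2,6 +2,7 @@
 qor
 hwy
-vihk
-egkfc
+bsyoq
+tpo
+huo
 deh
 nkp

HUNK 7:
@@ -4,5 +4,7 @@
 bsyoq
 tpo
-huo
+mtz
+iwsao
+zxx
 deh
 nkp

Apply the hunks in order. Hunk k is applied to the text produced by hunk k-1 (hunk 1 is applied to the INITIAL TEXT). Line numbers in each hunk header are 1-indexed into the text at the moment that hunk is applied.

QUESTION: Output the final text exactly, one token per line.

Hunk 1: at line 2 remove [mtq,onkr] add [ifxbu,rrq,vfebe] -> 10 lines: yoh inam tnl ifxbu rrq vfebe iwntz zlbhb nkp bvtoa
Hunk 2: at line 5 remove [vfebe,iwntz,zlbhb] add [vangr] -> 8 lines: yoh inam tnl ifxbu rrq vangr nkp bvtoa
Hunk 3: at line 2 remove [ifxbu,rrq,vangr] add [lnzm,xoqi,deh] -> 8 lines: yoh inam tnl lnzm xoqi deh nkp bvtoa
Hunk 4: at line 2 remove [lnzm,xoqi] add [xuum,vihk,egkfc] -> 9 lines: yoh inam tnl xuum vihk egkfc deh nkp bvtoa
Hunk 5: at line 1 remove [inam,tnl,xuum] add [qor,hwy] -> 8 lines: yoh qor hwy vihk egkfc deh nkp bvtoa
Hunk 6: at line 2 remove [vihk,egkfc] add [bsyoq,tpo,huo] -> 9 lines: yoh qor hwy bsyoq tpo huo deh nkp bvtoa
Hunk 7: at line 4 remove [huo] add [mtz,iwsao,zxx] -> 11 lines: yoh qor hwy bsyoq tpo mtz iwsao zxx deh nkp bvtoa

Answer: yoh
qor
hwy
bsyoq
tpo
mtz
iwsao
zxx
deh
nkp
bvtoa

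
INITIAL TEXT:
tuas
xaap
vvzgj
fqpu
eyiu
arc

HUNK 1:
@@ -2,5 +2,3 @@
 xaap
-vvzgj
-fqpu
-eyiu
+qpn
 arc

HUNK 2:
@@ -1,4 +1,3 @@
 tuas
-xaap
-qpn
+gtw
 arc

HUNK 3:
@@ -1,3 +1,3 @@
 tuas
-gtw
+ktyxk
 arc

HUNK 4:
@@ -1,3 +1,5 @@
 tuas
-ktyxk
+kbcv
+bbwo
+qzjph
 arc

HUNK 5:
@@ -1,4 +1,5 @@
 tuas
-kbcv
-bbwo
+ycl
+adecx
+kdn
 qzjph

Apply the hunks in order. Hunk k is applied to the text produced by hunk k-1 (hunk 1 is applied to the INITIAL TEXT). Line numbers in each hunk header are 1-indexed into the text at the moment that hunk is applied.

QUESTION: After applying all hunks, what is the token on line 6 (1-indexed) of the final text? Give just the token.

Answer: arc

Derivation:
Hunk 1: at line 2 remove [vvzgj,fqpu,eyiu] add [qpn] -> 4 lines: tuas xaap qpn arc
Hunk 2: at line 1 remove [xaap,qpn] add [gtw] -> 3 lines: tuas gtw arc
Hunk 3: at line 1 remove [gtw] add [ktyxk] -> 3 lines: tuas ktyxk arc
Hunk 4: at line 1 remove [ktyxk] add [kbcv,bbwo,qzjph] -> 5 lines: tuas kbcv bbwo qzjph arc
Hunk 5: at line 1 remove [kbcv,bbwo] add [ycl,adecx,kdn] -> 6 lines: tuas ycl adecx kdn qzjph arc
Final line 6: arc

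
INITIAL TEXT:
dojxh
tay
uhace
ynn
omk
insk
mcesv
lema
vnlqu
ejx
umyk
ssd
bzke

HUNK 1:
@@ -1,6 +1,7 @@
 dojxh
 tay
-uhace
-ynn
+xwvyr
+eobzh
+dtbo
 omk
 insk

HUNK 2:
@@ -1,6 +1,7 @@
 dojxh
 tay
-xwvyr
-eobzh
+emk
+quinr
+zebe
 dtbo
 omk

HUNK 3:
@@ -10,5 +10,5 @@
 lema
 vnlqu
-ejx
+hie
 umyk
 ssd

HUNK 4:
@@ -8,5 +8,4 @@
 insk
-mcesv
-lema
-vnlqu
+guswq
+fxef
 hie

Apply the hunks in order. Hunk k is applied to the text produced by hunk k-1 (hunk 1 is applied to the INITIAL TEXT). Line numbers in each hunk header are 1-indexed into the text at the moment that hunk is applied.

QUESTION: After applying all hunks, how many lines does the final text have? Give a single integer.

Hunk 1: at line 1 remove [uhace,ynn] add [xwvyr,eobzh,dtbo] -> 14 lines: dojxh tay xwvyr eobzh dtbo omk insk mcesv lema vnlqu ejx umyk ssd bzke
Hunk 2: at line 1 remove [xwvyr,eobzh] add [emk,quinr,zebe] -> 15 lines: dojxh tay emk quinr zebe dtbo omk insk mcesv lema vnlqu ejx umyk ssd bzke
Hunk 3: at line 10 remove [ejx] add [hie] -> 15 lines: dojxh tay emk quinr zebe dtbo omk insk mcesv lema vnlqu hie umyk ssd bzke
Hunk 4: at line 8 remove [mcesv,lema,vnlqu] add [guswq,fxef] -> 14 lines: dojxh tay emk quinr zebe dtbo omk insk guswq fxef hie umyk ssd bzke
Final line count: 14

Answer: 14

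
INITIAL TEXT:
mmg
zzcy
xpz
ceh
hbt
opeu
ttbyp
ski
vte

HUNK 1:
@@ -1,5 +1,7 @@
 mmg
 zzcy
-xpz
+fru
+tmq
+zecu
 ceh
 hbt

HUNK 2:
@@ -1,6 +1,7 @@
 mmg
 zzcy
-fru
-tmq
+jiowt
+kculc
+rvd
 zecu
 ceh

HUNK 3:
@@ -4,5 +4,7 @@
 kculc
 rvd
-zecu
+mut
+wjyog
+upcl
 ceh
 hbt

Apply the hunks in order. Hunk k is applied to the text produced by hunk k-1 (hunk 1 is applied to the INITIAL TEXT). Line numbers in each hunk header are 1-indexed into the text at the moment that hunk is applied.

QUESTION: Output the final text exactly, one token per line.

Answer: mmg
zzcy
jiowt
kculc
rvd
mut
wjyog
upcl
ceh
hbt
opeu
ttbyp
ski
vte

Derivation:
Hunk 1: at line 1 remove [xpz] add [fru,tmq,zecu] -> 11 lines: mmg zzcy fru tmq zecu ceh hbt opeu ttbyp ski vte
Hunk 2: at line 1 remove [fru,tmq] add [jiowt,kculc,rvd] -> 12 lines: mmg zzcy jiowt kculc rvd zecu ceh hbt opeu ttbyp ski vte
Hunk 3: at line 4 remove [zecu] add [mut,wjyog,upcl] -> 14 lines: mmg zzcy jiowt kculc rvd mut wjyog upcl ceh hbt opeu ttbyp ski vte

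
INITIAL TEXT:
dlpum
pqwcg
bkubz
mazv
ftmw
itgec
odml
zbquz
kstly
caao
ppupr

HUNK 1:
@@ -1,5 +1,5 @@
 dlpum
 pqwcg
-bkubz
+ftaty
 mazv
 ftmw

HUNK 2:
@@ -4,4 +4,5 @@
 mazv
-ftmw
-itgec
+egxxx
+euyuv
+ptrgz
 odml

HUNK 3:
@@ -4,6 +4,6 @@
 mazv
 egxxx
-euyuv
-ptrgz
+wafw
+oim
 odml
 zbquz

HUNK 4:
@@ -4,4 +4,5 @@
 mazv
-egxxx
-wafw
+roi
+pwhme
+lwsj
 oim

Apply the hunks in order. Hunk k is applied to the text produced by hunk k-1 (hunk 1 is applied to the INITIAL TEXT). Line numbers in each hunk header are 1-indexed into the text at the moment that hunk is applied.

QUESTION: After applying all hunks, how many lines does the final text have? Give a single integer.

Answer: 13

Derivation:
Hunk 1: at line 1 remove [bkubz] add [ftaty] -> 11 lines: dlpum pqwcg ftaty mazv ftmw itgec odml zbquz kstly caao ppupr
Hunk 2: at line 4 remove [ftmw,itgec] add [egxxx,euyuv,ptrgz] -> 12 lines: dlpum pqwcg ftaty mazv egxxx euyuv ptrgz odml zbquz kstly caao ppupr
Hunk 3: at line 4 remove [euyuv,ptrgz] add [wafw,oim] -> 12 lines: dlpum pqwcg ftaty mazv egxxx wafw oim odml zbquz kstly caao ppupr
Hunk 4: at line 4 remove [egxxx,wafw] add [roi,pwhme,lwsj] -> 13 lines: dlpum pqwcg ftaty mazv roi pwhme lwsj oim odml zbquz kstly caao ppupr
Final line count: 13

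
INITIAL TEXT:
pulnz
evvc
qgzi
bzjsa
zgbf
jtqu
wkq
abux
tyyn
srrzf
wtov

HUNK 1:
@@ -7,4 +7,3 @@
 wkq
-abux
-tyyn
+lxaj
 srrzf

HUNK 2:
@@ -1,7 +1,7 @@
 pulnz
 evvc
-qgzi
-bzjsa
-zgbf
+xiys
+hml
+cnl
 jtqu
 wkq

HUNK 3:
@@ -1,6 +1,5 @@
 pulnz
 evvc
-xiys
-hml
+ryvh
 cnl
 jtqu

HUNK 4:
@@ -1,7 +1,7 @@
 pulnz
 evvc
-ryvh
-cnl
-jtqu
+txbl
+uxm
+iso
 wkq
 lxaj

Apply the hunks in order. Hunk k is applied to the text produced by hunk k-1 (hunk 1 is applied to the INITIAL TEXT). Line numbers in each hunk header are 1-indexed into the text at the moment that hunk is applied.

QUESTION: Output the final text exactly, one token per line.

Hunk 1: at line 7 remove [abux,tyyn] add [lxaj] -> 10 lines: pulnz evvc qgzi bzjsa zgbf jtqu wkq lxaj srrzf wtov
Hunk 2: at line 1 remove [qgzi,bzjsa,zgbf] add [xiys,hml,cnl] -> 10 lines: pulnz evvc xiys hml cnl jtqu wkq lxaj srrzf wtov
Hunk 3: at line 1 remove [xiys,hml] add [ryvh] -> 9 lines: pulnz evvc ryvh cnl jtqu wkq lxaj srrzf wtov
Hunk 4: at line 1 remove [ryvh,cnl,jtqu] add [txbl,uxm,iso] -> 9 lines: pulnz evvc txbl uxm iso wkq lxaj srrzf wtov

Answer: pulnz
evvc
txbl
uxm
iso
wkq
lxaj
srrzf
wtov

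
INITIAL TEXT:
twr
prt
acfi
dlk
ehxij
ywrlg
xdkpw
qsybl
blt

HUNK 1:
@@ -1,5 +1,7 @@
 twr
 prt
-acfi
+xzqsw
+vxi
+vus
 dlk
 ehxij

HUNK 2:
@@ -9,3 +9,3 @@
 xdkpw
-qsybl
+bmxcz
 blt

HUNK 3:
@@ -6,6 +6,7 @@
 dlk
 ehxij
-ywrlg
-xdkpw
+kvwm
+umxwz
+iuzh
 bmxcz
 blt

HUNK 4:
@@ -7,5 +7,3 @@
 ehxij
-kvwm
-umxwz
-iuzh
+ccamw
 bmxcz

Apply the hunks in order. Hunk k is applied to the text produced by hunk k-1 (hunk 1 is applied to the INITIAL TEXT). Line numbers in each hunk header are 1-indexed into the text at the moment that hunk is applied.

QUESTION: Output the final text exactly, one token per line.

Answer: twr
prt
xzqsw
vxi
vus
dlk
ehxij
ccamw
bmxcz
blt

Derivation:
Hunk 1: at line 1 remove [acfi] add [xzqsw,vxi,vus] -> 11 lines: twr prt xzqsw vxi vus dlk ehxij ywrlg xdkpw qsybl blt
Hunk 2: at line 9 remove [qsybl] add [bmxcz] -> 11 lines: twr prt xzqsw vxi vus dlk ehxij ywrlg xdkpw bmxcz blt
Hunk 3: at line 6 remove [ywrlg,xdkpw] add [kvwm,umxwz,iuzh] -> 12 lines: twr prt xzqsw vxi vus dlk ehxij kvwm umxwz iuzh bmxcz blt
Hunk 4: at line 7 remove [kvwm,umxwz,iuzh] add [ccamw] -> 10 lines: twr prt xzqsw vxi vus dlk ehxij ccamw bmxcz blt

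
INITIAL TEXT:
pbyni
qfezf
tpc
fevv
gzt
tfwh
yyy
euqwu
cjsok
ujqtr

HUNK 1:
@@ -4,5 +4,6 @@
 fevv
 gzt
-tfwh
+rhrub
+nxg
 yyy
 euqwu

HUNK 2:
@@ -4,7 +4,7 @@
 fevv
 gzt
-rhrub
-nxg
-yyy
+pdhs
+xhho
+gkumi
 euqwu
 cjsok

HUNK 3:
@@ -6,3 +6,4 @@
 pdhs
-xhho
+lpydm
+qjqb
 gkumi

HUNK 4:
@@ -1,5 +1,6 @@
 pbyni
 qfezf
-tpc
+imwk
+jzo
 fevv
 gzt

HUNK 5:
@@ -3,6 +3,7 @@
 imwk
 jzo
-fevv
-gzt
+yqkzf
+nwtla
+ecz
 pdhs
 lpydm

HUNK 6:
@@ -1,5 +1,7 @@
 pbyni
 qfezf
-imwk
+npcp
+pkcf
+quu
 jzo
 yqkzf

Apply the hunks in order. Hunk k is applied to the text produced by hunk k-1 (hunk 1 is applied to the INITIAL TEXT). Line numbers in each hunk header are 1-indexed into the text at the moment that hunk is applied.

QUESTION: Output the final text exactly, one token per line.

Answer: pbyni
qfezf
npcp
pkcf
quu
jzo
yqkzf
nwtla
ecz
pdhs
lpydm
qjqb
gkumi
euqwu
cjsok
ujqtr

Derivation:
Hunk 1: at line 4 remove [tfwh] add [rhrub,nxg] -> 11 lines: pbyni qfezf tpc fevv gzt rhrub nxg yyy euqwu cjsok ujqtr
Hunk 2: at line 4 remove [rhrub,nxg,yyy] add [pdhs,xhho,gkumi] -> 11 lines: pbyni qfezf tpc fevv gzt pdhs xhho gkumi euqwu cjsok ujqtr
Hunk 3: at line 6 remove [xhho] add [lpydm,qjqb] -> 12 lines: pbyni qfezf tpc fevv gzt pdhs lpydm qjqb gkumi euqwu cjsok ujqtr
Hunk 4: at line 1 remove [tpc] add [imwk,jzo] -> 13 lines: pbyni qfezf imwk jzo fevv gzt pdhs lpydm qjqb gkumi euqwu cjsok ujqtr
Hunk 5: at line 3 remove [fevv,gzt] add [yqkzf,nwtla,ecz] -> 14 lines: pbyni qfezf imwk jzo yqkzf nwtla ecz pdhs lpydm qjqb gkumi euqwu cjsok ujqtr
Hunk 6: at line 1 remove [imwk] add [npcp,pkcf,quu] -> 16 lines: pbyni qfezf npcp pkcf quu jzo yqkzf nwtla ecz pdhs lpydm qjqb gkumi euqwu cjsok ujqtr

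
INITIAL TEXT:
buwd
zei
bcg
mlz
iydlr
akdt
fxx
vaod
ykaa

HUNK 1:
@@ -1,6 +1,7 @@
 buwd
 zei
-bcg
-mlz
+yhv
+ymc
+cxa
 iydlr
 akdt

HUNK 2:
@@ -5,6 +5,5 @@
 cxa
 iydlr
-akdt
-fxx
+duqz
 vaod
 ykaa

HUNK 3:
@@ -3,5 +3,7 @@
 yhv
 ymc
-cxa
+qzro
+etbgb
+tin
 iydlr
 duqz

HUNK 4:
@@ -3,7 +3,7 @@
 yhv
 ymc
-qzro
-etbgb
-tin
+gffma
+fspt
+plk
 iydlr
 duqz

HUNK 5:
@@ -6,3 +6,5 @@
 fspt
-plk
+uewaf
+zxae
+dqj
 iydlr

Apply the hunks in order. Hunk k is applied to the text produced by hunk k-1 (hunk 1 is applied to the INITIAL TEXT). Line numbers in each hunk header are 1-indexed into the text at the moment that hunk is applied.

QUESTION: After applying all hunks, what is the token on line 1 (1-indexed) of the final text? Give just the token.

Answer: buwd

Derivation:
Hunk 1: at line 1 remove [bcg,mlz] add [yhv,ymc,cxa] -> 10 lines: buwd zei yhv ymc cxa iydlr akdt fxx vaod ykaa
Hunk 2: at line 5 remove [akdt,fxx] add [duqz] -> 9 lines: buwd zei yhv ymc cxa iydlr duqz vaod ykaa
Hunk 3: at line 3 remove [cxa] add [qzro,etbgb,tin] -> 11 lines: buwd zei yhv ymc qzro etbgb tin iydlr duqz vaod ykaa
Hunk 4: at line 3 remove [qzro,etbgb,tin] add [gffma,fspt,plk] -> 11 lines: buwd zei yhv ymc gffma fspt plk iydlr duqz vaod ykaa
Hunk 5: at line 6 remove [plk] add [uewaf,zxae,dqj] -> 13 lines: buwd zei yhv ymc gffma fspt uewaf zxae dqj iydlr duqz vaod ykaa
Final line 1: buwd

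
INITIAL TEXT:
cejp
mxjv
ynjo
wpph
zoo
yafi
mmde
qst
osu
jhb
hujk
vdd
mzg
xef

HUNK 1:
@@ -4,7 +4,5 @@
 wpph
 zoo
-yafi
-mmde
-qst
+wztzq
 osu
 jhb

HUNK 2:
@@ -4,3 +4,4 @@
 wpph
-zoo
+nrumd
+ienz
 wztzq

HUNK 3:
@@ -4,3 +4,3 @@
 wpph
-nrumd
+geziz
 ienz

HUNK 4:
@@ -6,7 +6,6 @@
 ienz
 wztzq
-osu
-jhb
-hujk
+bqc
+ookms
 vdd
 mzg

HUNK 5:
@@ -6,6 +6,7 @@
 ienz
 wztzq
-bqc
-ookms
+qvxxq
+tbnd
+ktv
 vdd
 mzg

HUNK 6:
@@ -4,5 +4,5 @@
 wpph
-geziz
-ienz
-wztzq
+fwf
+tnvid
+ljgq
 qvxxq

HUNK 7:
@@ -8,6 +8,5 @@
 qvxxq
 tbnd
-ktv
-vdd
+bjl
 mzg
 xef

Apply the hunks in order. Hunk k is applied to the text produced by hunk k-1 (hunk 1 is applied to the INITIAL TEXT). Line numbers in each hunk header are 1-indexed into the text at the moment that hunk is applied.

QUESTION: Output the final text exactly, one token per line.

Answer: cejp
mxjv
ynjo
wpph
fwf
tnvid
ljgq
qvxxq
tbnd
bjl
mzg
xef

Derivation:
Hunk 1: at line 4 remove [yafi,mmde,qst] add [wztzq] -> 12 lines: cejp mxjv ynjo wpph zoo wztzq osu jhb hujk vdd mzg xef
Hunk 2: at line 4 remove [zoo] add [nrumd,ienz] -> 13 lines: cejp mxjv ynjo wpph nrumd ienz wztzq osu jhb hujk vdd mzg xef
Hunk 3: at line 4 remove [nrumd] add [geziz] -> 13 lines: cejp mxjv ynjo wpph geziz ienz wztzq osu jhb hujk vdd mzg xef
Hunk 4: at line 6 remove [osu,jhb,hujk] add [bqc,ookms] -> 12 lines: cejp mxjv ynjo wpph geziz ienz wztzq bqc ookms vdd mzg xef
Hunk 5: at line 6 remove [bqc,ookms] add [qvxxq,tbnd,ktv] -> 13 lines: cejp mxjv ynjo wpph geziz ienz wztzq qvxxq tbnd ktv vdd mzg xef
Hunk 6: at line 4 remove [geziz,ienz,wztzq] add [fwf,tnvid,ljgq] -> 13 lines: cejp mxjv ynjo wpph fwf tnvid ljgq qvxxq tbnd ktv vdd mzg xef
Hunk 7: at line 8 remove [ktv,vdd] add [bjl] -> 12 lines: cejp mxjv ynjo wpph fwf tnvid ljgq qvxxq tbnd bjl mzg xef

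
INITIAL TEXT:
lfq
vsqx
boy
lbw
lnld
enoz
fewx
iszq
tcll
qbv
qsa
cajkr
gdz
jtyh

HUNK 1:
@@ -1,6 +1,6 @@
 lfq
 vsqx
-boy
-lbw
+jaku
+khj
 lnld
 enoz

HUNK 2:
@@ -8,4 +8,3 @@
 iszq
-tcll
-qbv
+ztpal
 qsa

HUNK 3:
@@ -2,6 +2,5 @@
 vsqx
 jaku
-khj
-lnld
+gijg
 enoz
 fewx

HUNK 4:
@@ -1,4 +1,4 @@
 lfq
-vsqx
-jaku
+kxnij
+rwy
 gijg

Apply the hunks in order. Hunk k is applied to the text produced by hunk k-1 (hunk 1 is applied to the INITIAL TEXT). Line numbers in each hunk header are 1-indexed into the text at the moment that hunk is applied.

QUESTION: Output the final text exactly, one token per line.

Hunk 1: at line 1 remove [boy,lbw] add [jaku,khj] -> 14 lines: lfq vsqx jaku khj lnld enoz fewx iszq tcll qbv qsa cajkr gdz jtyh
Hunk 2: at line 8 remove [tcll,qbv] add [ztpal] -> 13 lines: lfq vsqx jaku khj lnld enoz fewx iszq ztpal qsa cajkr gdz jtyh
Hunk 3: at line 2 remove [khj,lnld] add [gijg] -> 12 lines: lfq vsqx jaku gijg enoz fewx iszq ztpal qsa cajkr gdz jtyh
Hunk 4: at line 1 remove [vsqx,jaku] add [kxnij,rwy] -> 12 lines: lfq kxnij rwy gijg enoz fewx iszq ztpal qsa cajkr gdz jtyh

Answer: lfq
kxnij
rwy
gijg
enoz
fewx
iszq
ztpal
qsa
cajkr
gdz
jtyh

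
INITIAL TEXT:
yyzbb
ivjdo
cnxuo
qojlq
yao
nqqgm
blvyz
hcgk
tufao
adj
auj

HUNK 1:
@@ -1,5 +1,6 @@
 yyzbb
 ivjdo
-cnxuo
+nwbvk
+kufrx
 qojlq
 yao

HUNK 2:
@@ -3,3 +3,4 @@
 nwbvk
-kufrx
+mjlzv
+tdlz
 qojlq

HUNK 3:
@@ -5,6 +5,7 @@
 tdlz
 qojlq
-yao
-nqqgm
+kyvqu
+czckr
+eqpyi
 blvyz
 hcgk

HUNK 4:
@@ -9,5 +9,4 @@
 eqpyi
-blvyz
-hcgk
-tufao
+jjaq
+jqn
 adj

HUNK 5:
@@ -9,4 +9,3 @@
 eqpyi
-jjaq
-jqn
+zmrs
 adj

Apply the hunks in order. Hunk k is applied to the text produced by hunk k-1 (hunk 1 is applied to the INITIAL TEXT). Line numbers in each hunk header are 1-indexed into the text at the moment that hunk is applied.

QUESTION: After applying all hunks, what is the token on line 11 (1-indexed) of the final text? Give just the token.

Hunk 1: at line 1 remove [cnxuo] add [nwbvk,kufrx] -> 12 lines: yyzbb ivjdo nwbvk kufrx qojlq yao nqqgm blvyz hcgk tufao adj auj
Hunk 2: at line 3 remove [kufrx] add [mjlzv,tdlz] -> 13 lines: yyzbb ivjdo nwbvk mjlzv tdlz qojlq yao nqqgm blvyz hcgk tufao adj auj
Hunk 3: at line 5 remove [yao,nqqgm] add [kyvqu,czckr,eqpyi] -> 14 lines: yyzbb ivjdo nwbvk mjlzv tdlz qojlq kyvqu czckr eqpyi blvyz hcgk tufao adj auj
Hunk 4: at line 9 remove [blvyz,hcgk,tufao] add [jjaq,jqn] -> 13 lines: yyzbb ivjdo nwbvk mjlzv tdlz qojlq kyvqu czckr eqpyi jjaq jqn adj auj
Hunk 5: at line 9 remove [jjaq,jqn] add [zmrs] -> 12 lines: yyzbb ivjdo nwbvk mjlzv tdlz qojlq kyvqu czckr eqpyi zmrs adj auj
Final line 11: adj

Answer: adj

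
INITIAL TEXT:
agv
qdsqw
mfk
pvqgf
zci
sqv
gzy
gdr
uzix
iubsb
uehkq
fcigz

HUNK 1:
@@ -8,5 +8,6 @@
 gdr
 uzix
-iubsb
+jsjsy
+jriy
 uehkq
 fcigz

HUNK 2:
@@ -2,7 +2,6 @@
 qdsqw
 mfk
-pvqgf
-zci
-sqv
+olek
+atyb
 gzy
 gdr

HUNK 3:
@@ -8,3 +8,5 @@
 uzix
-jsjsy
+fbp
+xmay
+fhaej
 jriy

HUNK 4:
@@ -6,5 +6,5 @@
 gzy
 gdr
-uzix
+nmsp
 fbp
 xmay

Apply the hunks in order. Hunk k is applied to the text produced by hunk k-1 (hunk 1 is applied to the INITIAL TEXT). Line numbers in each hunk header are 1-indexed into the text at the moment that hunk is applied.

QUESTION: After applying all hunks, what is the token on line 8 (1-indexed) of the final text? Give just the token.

Hunk 1: at line 8 remove [iubsb] add [jsjsy,jriy] -> 13 lines: agv qdsqw mfk pvqgf zci sqv gzy gdr uzix jsjsy jriy uehkq fcigz
Hunk 2: at line 2 remove [pvqgf,zci,sqv] add [olek,atyb] -> 12 lines: agv qdsqw mfk olek atyb gzy gdr uzix jsjsy jriy uehkq fcigz
Hunk 3: at line 8 remove [jsjsy] add [fbp,xmay,fhaej] -> 14 lines: agv qdsqw mfk olek atyb gzy gdr uzix fbp xmay fhaej jriy uehkq fcigz
Hunk 4: at line 6 remove [uzix] add [nmsp] -> 14 lines: agv qdsqw mfk olek atyb gzy gdr nmsp fbp xmay fhaej jriy uehkq fcigz
Final line 8: nmsp

Answer: nmsp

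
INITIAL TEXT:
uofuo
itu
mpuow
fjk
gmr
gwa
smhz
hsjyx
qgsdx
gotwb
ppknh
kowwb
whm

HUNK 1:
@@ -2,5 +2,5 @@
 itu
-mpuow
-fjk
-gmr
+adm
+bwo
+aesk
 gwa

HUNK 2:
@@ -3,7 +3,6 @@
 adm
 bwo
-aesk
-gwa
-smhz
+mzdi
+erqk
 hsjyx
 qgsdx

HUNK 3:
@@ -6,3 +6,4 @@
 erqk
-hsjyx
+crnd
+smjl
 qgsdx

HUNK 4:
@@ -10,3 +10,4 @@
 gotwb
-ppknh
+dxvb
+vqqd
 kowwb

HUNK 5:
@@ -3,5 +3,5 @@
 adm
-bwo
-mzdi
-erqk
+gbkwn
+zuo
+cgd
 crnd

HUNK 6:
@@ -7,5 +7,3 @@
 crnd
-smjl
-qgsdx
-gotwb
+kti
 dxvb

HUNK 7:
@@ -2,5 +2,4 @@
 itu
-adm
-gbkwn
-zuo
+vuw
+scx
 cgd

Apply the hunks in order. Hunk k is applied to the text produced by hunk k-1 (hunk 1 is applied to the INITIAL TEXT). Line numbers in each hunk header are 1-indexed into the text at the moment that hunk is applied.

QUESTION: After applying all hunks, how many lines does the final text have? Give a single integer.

Hunk 1: at line 2 remove [mpuow,fjk,gmr] add [adm,bwo,aesk] -> 13 lines: uofuo itu adm bwo aesk gwa smhz hsjyx qgsdx gotwb ppknh kowwb whm
Hunk 2: at line 3 remove [aesk,gwa,smhz] add [mzdi,erqk] -> 12 lines: uofuo itu adm bwo mzdi erqk hsjyx qgsdx gotwb ppknh kowwb whm
Hunk 3: at line 6 remove [hsjyx] add [crnd,smjl] -> 13 lines: uofuo itu adm bwo mzdi erqk crnd smjl qgsdx gotwb ppknh kowwb whm
Hunk 4: at line 10 remove [ppknh] add [dxvb,vqqd] -> 14 lines: uofuo itu adm bwo mzdi erqk crnd smjl qgsdx gotwb dxvb vqqd kowwb whm
Hunk 5: at line 3 remove [bwo,mzdi,erqk] add [gbkwn,zuo,cgd] -> 14 lines: uofuo itu adm gbkwn zuo cgd crnd smjl qgsdx gotwb dxvb vqqd kowwb whm
Hunk 6: at line 7 remove [smjl,qgsdx,gotwb] add [kti] -> 12 lines: uofuo itu adm gbkwn zuo cgd crnd kti dxvb vqqd kowwb whm
Hunk 7: at line 2 remove [adm,gbkwn,zuo] add [vuw,scx] -> 11 lines: uofuo itu vuw scx cgd crnd kti dxvb vqqd kowwb whm
Final line count: 11

Answer: 11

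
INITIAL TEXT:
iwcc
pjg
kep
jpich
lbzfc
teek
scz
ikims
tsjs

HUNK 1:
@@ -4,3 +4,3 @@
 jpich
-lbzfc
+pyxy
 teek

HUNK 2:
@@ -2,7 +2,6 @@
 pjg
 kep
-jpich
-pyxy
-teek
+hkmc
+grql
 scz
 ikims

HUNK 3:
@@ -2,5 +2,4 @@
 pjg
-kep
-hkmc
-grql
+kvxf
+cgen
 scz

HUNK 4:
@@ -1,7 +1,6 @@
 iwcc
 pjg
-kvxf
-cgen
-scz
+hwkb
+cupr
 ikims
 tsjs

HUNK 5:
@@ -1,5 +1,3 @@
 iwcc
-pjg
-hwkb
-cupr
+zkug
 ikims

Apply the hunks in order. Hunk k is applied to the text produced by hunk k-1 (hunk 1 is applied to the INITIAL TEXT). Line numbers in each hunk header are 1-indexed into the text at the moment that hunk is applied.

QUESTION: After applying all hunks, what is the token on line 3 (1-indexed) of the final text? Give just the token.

Answer: ikims

Derivation:
Hunk 1: at line 4 remove [lbzfc] add [pyxy] -> 9 lines: iwcc pjg kep jpich pyxy teek scz ikims tsjs
Hunk 2: at line 2 remove [jpich,pyxy,teek] add [hkmc,grql] -> 8 lines: iwcc pjg kep hkmc grql scz ikims tsjs
Hunk 3: at line 2 remove [kep,hkmc,grql] add [kvxf,cgen] -> 7 lines: iwcc pjg kvxf cgen scz ikims tsjs
Hunk 4: at line 1 remove [kvxf,cgen,scz] add [hwkb,cupr] -> 6 lines: iwcc pjg hwkb cupr ikims tsjs
Hunk 5: at line 1 remove [pjg,hwkb,cupr] add [zkug] -> 4 lines: iwcc zkug ikims tsjs
Final line 3: ikims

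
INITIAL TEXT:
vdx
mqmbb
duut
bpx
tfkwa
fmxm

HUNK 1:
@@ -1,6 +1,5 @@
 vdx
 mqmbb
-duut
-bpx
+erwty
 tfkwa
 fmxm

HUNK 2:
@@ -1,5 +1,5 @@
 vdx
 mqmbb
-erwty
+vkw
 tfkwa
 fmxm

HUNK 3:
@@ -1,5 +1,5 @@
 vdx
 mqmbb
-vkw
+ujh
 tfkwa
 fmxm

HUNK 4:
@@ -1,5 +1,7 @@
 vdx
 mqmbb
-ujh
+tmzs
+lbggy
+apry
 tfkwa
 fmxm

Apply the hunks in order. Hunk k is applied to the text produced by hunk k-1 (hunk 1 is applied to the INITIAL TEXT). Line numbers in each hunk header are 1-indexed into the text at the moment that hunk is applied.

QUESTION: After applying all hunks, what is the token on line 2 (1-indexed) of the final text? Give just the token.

Answer: mqmbb

Derivation:
Hunk 1: at line 1 remove [duut,bpx] add [erwty] -> 5 lines: vdx mqmbb erwty tfkwa fmxm
Hunk 2: at line 1 remove [erwty] add [vkw] -> 5 lines: vdx mqmbb vkw tfkwa fmxm
Hunk 3: at line 1 remove [vkw] add [ujh] -> 5 lines: vdx mqmbb ujh tfkwa fmxm
Hunk 4: at line 1 remove [ujh] add [tmzs,lbggy,apry] -> 7 lines: vdx mqmbb tmzs lbggy apry tfkwa fmxm
Final line 2: mqmbb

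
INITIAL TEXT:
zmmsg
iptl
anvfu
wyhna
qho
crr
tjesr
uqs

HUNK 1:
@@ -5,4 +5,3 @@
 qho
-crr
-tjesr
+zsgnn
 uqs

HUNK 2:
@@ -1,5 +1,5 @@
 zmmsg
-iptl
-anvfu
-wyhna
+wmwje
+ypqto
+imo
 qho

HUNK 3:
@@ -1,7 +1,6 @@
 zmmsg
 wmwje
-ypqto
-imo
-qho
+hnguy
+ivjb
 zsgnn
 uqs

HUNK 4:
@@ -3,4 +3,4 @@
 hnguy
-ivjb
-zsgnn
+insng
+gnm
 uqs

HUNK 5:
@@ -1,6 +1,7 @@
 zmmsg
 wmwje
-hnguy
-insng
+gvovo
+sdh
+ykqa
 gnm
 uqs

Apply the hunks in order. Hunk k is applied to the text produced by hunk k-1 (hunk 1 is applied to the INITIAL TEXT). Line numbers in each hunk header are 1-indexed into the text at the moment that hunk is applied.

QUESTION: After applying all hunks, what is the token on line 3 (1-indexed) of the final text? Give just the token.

Hunk 1: at line 5 remove [crr,tjesr] add [zsgnn] -> 7 lines: zmmsg iptl anvfu wyhna qho zsgnn uqs
Hunk 2: at line 1 remove [iptl,anvfu,wyhna] add [wmwje,ypqto,imo] -> 7 lines: zmmsg wmwje ypqto imo qho zsgnn uqs
Hunk 3: at line 1 remove [ypqto,imo,qho] add [hnguy,ivjb] -> 6 lines: zmmsg wmwje hnguy ivjb zsgnn uqs
Hunk 4: at line 3 remove [ivjb,zsgnn] add [insng,gnm] -> 6 lines: zmmsg wmwje hnguy insng gnm uqs
Hunk 5: at line 1 remove [hnguy,insng] add [gvovo,sdh,ykqa] -> 7 lines: zmmsg wmwje gvovo sdh ykqa gnm uqs
Final line 3: gvovo

Answer: gvovo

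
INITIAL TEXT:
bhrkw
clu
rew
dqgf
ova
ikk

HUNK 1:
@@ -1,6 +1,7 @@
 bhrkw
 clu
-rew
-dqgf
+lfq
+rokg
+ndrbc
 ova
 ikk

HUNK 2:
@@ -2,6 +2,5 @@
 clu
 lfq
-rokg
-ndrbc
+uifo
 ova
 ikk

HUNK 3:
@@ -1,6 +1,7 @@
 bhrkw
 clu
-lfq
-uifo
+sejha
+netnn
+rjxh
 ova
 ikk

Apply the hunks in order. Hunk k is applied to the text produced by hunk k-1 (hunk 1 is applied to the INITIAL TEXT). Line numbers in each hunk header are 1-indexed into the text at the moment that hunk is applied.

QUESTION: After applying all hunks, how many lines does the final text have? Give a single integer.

Answer: 7

Derivation:
Hunk 1: at line 1 remove [rew,dqgf] add [lfq,rokg,ndrbc] -> 7 lines: bhrkw clu lfq rokg ndrbc ova ikk
Hunk 2: at line 2 remove [rokg,ndrbc] add [uifo] -> 6 lines: bhrkw clu lfq uifo ova ikk
Hunk 3: at line 1 remove [lfq,uifo] add [sejha,netnn,rjxh] -> 7 lines: bhrkw clu sejha netnn rjxh ova ikk
Final line count: 7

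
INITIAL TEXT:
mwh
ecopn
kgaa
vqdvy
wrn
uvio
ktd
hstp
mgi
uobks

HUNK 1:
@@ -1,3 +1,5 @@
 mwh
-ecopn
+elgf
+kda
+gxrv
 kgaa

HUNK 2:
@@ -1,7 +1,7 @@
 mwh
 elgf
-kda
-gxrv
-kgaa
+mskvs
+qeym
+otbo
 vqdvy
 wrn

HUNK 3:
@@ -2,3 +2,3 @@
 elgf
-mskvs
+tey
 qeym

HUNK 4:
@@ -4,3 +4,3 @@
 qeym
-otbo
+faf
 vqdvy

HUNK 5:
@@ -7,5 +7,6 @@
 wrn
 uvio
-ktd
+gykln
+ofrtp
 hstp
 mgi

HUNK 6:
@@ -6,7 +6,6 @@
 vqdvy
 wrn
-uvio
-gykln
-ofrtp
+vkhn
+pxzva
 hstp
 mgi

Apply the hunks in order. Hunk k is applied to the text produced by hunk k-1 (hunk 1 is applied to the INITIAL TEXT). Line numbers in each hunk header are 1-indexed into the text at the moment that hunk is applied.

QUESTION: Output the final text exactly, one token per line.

Hunk 1: at line 1 remove [ecopn] add [elgf,kda,gxrv] -> 12 lines: mwh elgf kda gxrv kgaa vqdvy wrn uvio ktd hstp mgi uobks
Hunk 2: at line 1 remove [kda,gxrv,kgaa] add [mskvs,qeym,otbo] -> 12 lines: mwh elgf mskvs qeym otbo vqdvy wrn uvio ktd hstp mgi uobks
Hunk 3: at line 2 remove [mskvs] add [tey] -> 12 lines: mwh elgf tey qeym otbo vqdvy wrn uvio ktd hstp mgi uobks
Hunk 4: at line 4 remove [otbo] add [faf] -> 12 lines: mwh elgf tey qeym faf vqdvy wrn uvio ktd hstp mgi uobks
Hunk 5: at line 7 remove [ktd] add [gykln,ofrtp] -> 13 lines: mwh elgf tey qeym faf vqdvy wrn uvio gykln ofrtp hstp mgi uobks
Hunk 6: at line 6 remove [uvio,gykln,ofrtp] add [vkhn,pxzva] -> 12 lines: mwh elgf tey qeym faf vqdvy wrn vkhn pxzva hstp mgi uobks

Answer: mwh
elgf
tey
qeym
faf
vqdvy
wrn
vkhn
pxzva
hstp
mgi
uobks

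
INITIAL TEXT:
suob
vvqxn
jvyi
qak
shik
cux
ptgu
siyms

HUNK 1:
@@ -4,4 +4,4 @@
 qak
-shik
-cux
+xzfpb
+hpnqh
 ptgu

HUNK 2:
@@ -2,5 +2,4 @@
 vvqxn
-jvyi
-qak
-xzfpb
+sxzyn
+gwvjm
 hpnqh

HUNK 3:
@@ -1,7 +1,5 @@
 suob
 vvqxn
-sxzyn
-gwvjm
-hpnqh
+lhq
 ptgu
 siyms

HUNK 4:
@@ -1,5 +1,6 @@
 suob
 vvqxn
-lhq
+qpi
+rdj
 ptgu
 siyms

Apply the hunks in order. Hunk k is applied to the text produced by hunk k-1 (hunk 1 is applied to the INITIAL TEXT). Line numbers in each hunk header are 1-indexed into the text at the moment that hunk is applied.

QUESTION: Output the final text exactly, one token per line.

Hunk 1: at line 4 remove [shik,cux] add [xzfpb,hpnqh] -> 8 lines: suob vvqxn jvyi qak xzfpb hpnqh ptgu siyms
Hunk 2: at line 2 remove [jvyi,qak,xzfpb] add [sxzyn,gwvjm] -> 7 lines: suob vvqxn sxzyn gwvjm hpnqh ptgu siyms
Hunk 3: at line 1 remove [sxzyn,gwvjm,hpnqh] add [lhq] -> 5 lines: suob vvqxn lhq ptgu siyms
Hunk 4: at line 1 remove [lhq] add [qpi,rdj] -> 6 lines: suob vvqxn qpi rdj ptgu siyms

Answer: suob
vvqxn
qpi
rdj
ptgu
siyms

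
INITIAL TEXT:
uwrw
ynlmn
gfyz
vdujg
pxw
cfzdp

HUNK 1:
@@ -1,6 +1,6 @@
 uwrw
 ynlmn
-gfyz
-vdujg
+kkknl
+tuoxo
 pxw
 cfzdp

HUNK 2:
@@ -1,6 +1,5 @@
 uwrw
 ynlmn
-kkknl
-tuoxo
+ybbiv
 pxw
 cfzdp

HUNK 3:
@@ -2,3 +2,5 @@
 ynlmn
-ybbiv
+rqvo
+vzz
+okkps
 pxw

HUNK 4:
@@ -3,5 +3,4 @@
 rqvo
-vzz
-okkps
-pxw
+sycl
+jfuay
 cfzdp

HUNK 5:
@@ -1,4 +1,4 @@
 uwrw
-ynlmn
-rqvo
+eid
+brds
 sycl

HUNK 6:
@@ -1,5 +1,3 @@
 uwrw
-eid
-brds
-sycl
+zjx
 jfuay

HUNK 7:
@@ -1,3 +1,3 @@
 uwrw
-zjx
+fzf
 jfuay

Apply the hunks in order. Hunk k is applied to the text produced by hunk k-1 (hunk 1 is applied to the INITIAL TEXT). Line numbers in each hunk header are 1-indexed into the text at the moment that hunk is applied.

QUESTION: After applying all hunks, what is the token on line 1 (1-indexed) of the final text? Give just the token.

Hunk 1: at line 1 remove [gfyz,vdujg] add [kkknl,tuoxo] -> 6 lines: uwrw ynlmn kkknl tuoxo pxw cfzdp
Hunk 2: at line 1 remove [kkknl,tuoxo] add [ybbiv] -> 5 lines: uwrw ynlmn ybbiv pxw cfzdp
Hunk 3: at line 2 remove [ybbiv] add [rqvo,vzz,okkps] -> 7 lines: uwrw ynlmn rqvo vzz okkps pxw cfzdp
Hunk 4: at line 3 remove [vzz,okkps,pxw] add [sycl,jfuay] -> 6 lines: uwrw ynlmn rqvo sycl jfuay cfzdp
Hunk 5: at line 1 remove [ynlmn,rqvo] add [eid,brds] -> 6 lines: uwrw eid brds sycl jfuay cfzdp
Hunk 6: at line 1 remove [eid,brds,sycl] add [zjx] -> 4 lines: uwrw zjx jfuay cfzdp
Hunk 7: at line 1 remove [zjx] add [fzf] -> 4 lines: uwrw fzf jfuay cfzdp
Final line 1: uwrw

Answer: uwrw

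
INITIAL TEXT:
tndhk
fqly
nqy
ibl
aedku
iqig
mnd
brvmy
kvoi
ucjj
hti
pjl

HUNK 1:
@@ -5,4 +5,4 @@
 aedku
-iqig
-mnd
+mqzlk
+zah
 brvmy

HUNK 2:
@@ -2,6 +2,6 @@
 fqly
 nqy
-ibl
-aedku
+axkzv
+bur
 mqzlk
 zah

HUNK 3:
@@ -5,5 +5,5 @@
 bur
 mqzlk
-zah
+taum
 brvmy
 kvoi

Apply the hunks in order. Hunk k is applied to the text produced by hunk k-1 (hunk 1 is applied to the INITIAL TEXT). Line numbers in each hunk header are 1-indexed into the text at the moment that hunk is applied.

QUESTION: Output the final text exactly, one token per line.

Hunk 1: at line 5 remove [iqig,mnd] add [mqzlk,zah] -> 12 lines: tndhk fqly nqy ibl aedku mqzlk zah brvmy kvoi ucjj hti pjl
Hunk 2: at line 2 remove [ibl,aedku] add [axkzv,bur] -> 12 lines: tndhk fqly nqy axkzv bur mqzlk zah brvmy kvoi ucjj hti pjl
Hunk 3: at line 5 remove [zah] add [taum] -> 12 lines: tndhk fqly nqy axkzv bur mqzlk taum brvmy kvoi ucjj hti pjl

Answer: tndhk
fqly
nqy
axkzv
bur
mqzlk
taum
brvmy
kvoi
ucjj
hti
pjl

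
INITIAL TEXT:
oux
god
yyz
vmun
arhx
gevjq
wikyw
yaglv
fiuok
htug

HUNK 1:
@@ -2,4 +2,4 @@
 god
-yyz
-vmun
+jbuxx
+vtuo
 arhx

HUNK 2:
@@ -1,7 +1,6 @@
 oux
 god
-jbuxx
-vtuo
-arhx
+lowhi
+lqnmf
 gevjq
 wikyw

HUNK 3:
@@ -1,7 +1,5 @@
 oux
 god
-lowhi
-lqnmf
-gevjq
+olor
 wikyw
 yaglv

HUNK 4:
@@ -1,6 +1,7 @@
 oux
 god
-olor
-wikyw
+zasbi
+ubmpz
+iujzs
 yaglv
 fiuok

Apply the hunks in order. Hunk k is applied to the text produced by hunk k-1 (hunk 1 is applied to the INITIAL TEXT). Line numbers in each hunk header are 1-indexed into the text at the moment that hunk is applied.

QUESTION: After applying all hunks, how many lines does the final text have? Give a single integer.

Answer: 8

Derivation:
Hunk 1: at line 2 remove [yyz,vmun] add [jbuxx,vtuo] -> 10 lines: oux god jbuxx vtuo arhx gevjq wikyw yaglv fiuok htug
Hunk 2: at line 1 remove [jbuxx,vtuo,arhx] add [lowhi,lqnmf] -> 9 lines: oux god lowhi lqnmf gevjq wikyw yaglv fiuok htug
Hunk 3: at line 1 remove [lowhi,lqnmf,gevjq] add [olor] -> 7 lines: oux god olor wikyw yaglv fiuok htug
Hunk 4: at line 1 remove [olor,wikyw] add [zasbi,ubmpz,iujzs] -> 8 lines: oux god zasbi ubmpz iujzs yaglv fiuok htug
Final line count: 8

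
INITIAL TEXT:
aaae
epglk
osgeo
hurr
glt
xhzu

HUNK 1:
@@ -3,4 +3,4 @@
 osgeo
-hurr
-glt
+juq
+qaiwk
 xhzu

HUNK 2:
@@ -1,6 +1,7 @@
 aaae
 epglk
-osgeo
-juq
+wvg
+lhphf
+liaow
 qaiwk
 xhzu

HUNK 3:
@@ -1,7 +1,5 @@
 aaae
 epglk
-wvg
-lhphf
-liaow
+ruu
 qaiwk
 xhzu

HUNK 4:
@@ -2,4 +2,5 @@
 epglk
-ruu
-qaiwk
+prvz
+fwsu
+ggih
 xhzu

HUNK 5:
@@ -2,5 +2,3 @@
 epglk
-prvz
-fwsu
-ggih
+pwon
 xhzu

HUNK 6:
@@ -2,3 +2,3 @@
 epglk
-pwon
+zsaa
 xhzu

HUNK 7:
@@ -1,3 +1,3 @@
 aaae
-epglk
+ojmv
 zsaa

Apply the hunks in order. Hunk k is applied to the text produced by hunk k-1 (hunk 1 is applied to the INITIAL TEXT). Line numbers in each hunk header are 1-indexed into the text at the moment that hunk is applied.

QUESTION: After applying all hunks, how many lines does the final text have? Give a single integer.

Answer: 4

Derivation:
Hunk 1: at line 3 remove [hurr,glt] add [juq,qaiwk] -> 6 lines: aaae epglk osgeo juq qaiwk xhzu
Hunk 2: at line 1 remove [osgeo,juq] add [wvg,lhphf,liaow] -> 7 lines: aaae epglk wvg lhphf liaow qaiwk xhzu
Hunk 3: at line 1 remove [wvg,lhphf,liaow] add [ruu] -> 5 lines: aaae epglk ruu qaiwk xhzu
Hunk 4: at line 2 remove [ruu,qaiwk] add [prvz,fwsu,ggih] -> 6 lines: aaae epglk prvz fwsu ggih xhzu
Hunk 5: at line 2 remove [prvz,fwsu,ggih] add [pwon] -> 4 lines: aaae epglk pwon xhzu
Hunk 6: at line 2 remove [pwon] add [zsaa] -> 4 lines: aaae epglk zsaa xhzu
Hunk 7: at line 1 remove [epglk] add [ojmv] -> 4 lines: aaae ojmv zsaa xhzu
Final line count: 4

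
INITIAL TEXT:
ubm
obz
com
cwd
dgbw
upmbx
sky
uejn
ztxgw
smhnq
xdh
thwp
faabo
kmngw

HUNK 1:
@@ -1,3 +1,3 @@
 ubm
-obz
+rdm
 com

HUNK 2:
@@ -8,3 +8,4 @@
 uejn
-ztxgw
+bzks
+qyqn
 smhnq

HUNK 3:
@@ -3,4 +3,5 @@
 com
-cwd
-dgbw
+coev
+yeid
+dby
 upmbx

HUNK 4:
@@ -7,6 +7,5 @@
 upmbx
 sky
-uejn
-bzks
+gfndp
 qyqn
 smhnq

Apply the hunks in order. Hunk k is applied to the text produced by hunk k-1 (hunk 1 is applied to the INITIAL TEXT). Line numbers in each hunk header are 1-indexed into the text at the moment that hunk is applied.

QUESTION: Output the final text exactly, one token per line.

Hunk 1: at line 1 remove [obz] add [rdm] -> 14 lines: ubm rdm com cwd dgbw upmbx sky uejn ztxgw smhnq xdh thwp faabo kmngw
Hunk 2: at line 8 remove [ztxgw] add [bzks,qyqn] -> 15 lines: ubm rdm com cwd dgbw upmbx sky uejn bzks qyqn smhnq xdh thwp faabo kmngw
Hunk 3: at line 3 remove [cwd,dgbw] add [coev,yeid,dby] -> 16 lines: ubm rdm com coev yeid dby upmbx sky uejn bzks qyqn smhnq xdh thwp faabo kmngw
Hunk 4: at line 7 remove [uejn,bzks] add [gfndp] -> 15 lines: ubm rdm com coev yeid dby upmbx sky gfndp qyqn smhnq xdh thwp faabo kmngw

Answer: ubm
rdm
com
coev
yeid
dby
upmbx
sky
gfndp
qyqn
smhnq
xdh
thwp
faabo
kmngw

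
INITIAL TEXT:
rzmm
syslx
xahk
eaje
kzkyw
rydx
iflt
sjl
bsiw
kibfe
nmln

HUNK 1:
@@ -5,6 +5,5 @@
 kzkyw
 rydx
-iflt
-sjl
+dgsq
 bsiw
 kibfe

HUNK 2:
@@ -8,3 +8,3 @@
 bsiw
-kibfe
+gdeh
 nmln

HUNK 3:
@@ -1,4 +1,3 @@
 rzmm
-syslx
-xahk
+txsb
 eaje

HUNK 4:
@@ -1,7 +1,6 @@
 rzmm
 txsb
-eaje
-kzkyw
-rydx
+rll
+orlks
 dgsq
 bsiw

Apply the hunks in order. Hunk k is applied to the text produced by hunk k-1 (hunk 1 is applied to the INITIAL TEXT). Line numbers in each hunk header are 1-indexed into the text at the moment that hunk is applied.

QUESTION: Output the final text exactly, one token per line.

Answer: rzmm
txsb
rll
orlks
dgsq
bsiw
gdeh
nmln

Derivation:
Hunk 1: at line 5 remove [iflt,sjl] add [dgsq] -> 10 lines: rzmm syslx xahk eaje kzkyw rydx dgsq bsiw kibfe nmln
Hunk 2: at line 8 remove [kibfe] add [gdeh] -> 10 lines: rzmm syslx xahk eaje kzkyw rydx dgsq bsiw gdeh nmln
Hunk 3: at line 1 remove [syslx,xahk] add [txsb] -> 9 lines: rzmm txsb eaje kzkyw rydx dgsq bsiw gdeh nmln
Hunk 4: at line 1 remove [eaje,kzkyw,rydx] add [rll,orlks] -> 8 lines: rzmm txsb rll orlks dgsq bsiw gdeh nmln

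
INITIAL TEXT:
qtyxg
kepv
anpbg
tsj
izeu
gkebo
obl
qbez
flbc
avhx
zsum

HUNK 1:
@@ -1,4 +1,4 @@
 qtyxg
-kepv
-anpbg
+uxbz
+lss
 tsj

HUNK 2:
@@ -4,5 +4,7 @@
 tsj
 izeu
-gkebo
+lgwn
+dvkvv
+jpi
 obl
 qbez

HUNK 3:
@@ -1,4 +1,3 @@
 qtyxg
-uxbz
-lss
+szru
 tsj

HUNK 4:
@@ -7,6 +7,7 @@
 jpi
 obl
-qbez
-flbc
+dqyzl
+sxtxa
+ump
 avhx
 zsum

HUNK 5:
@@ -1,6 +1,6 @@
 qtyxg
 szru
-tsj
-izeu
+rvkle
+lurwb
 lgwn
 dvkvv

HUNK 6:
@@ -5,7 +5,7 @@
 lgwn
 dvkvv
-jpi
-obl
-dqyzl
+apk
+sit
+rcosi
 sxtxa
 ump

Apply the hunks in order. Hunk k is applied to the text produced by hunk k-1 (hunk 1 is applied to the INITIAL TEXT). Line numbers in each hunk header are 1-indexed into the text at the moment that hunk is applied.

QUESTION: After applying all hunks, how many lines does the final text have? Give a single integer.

Answer: 13

Derivation:
Hunk 1: at line 1 remove [kepv,anpbg] add [uxbz,lss] -> 11 lines: qtyxg uxbz lss tsj izeu gkebo obl qbez flbc avhx zsum
Hunk 2: at line 4 remove [gkebo] add [lgwn,dvkvv,jpi] -> 13 lines: qtyxg uxbz lss tsj izeu lgwn dvkvv jpi obl qbez flbc avhx zsum
Hunk 3: at line 1 remove [uxbz,lss] add [szru] -> 12 lines: qtyxg szru tsj izeu lgwn dvkvv jpi obl qbez flbc avhx zsum
Hunk 4: at line 7 remove [qbez,flbc] add [dqyzl,sxtxa,ump] -> 13 lines: qtyxg szru tsj izeu lgwn dvkvv jpi obl dqyzl sxtxa ump avhx zsum
Hunk 5: at line 1 remove [tsj,izeu] add [rvkle,lurwb] -> 13 lines: qtyxg szru rvkle lurwb lgwn dvkvv jpi obl dqyzl sxtxa ump avhx zsum
Hunk 6: at line 5 remove [jpi,obl,dqyzl] add [apk,sit,rcosi] -> 13 lines: qtyxg szru rvkle lurwb lgwn dvkvv apk sit rcosi sxtxa ump avhx zsum
Final line count: 13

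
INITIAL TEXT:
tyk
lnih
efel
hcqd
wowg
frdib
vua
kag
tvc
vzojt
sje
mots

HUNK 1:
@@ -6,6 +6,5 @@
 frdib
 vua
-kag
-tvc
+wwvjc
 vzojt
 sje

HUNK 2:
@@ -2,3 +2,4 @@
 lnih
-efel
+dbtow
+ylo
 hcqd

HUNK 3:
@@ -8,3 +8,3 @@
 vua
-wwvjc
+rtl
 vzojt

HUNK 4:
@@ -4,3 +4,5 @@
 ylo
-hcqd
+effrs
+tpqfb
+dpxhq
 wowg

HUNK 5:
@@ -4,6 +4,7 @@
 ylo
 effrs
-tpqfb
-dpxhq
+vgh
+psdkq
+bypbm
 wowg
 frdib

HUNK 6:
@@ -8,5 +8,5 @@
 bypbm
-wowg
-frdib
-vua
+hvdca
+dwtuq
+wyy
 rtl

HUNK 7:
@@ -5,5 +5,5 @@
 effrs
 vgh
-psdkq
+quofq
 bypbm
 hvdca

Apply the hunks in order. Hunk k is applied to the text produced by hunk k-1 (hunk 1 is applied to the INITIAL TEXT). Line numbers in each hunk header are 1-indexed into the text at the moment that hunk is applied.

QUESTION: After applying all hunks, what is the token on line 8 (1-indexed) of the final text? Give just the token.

Answer: bypbm

Derivation:
Hunk 1: at line 6 remove [kag,tvc] add [wwvjc] -> 11 lines: tyk lnih efel hcqd wowg frdib vua wwvjc vzojt sje mots
Hunk 2: at line 2 remove [efel] add [dbtow,ylo] -> 12 lines: tyk lnih dbtow ylo hcqd wowg frdib vua wwvjc vzojt sje mots
Hunk 3: at line 8 remove [wwvjc] add [rtl] -> 12 lines: tyk lnih dbtow ylo hcqd wowg frdib vua rtl vzojt sje mots
Hunk 4: at line 4 remove [hcqd] add [effrs,tpqfb,dpxhq] -> 14 lines: tyk lnih dbtow ylo effrs tpqfb dpxhq wowg frdib vua rtl vzojt sje mots
Hunk 5: at line 4 remove [tpqfb,dpxhq] add [vgh,psdkq,bypbm] -> 15 lines: tyk lnih dbtow ylo effrs vgh psdkq bypbm wowg frdib vua rtl vzojt sje mots
Hunk 6: at line 8 remove [wowg,frdib,vua] add [hvdca,dwtuq,wyy] -> 15 lines: tyk lnih dbtow ylo effrs vgh psdkq bypbm hvdca dwtuq wyy rtl vzojt sje mots
Hunk 7: at line 5 remove [psdkq] add [quofq] -> 15 lines: tyk lnih dbtow ylo effrs vgh quofq bypbm hvdca dwtuq wyy rtl vzojt sje mots
Final line 8: bypbm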